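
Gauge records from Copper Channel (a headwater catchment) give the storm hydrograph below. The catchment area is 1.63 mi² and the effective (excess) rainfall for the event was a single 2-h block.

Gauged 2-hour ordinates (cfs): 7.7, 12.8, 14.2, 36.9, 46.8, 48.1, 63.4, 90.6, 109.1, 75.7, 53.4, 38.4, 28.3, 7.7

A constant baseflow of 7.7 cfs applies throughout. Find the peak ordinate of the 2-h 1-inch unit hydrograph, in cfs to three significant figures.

U_p ≈ 102 cfs

Direct runoff: 0.0, 5.1, 6.5, 29.2, 39.1, 40.4, 55.7, 82.9, 101.4, 68.0, 45.7, 30.7, 20.6, 0.0 cfs; ΣQ_DR = 525.3 cfs, peak = 101.4 cfs.
Runoff depth d = ΣQ_DR·Δt / A = 525.3 × 7200 / (1.63 mi²) = 0.9988 in.
The 1-inch UH is the DRH scaled by (1 in)/d, so U_p = 101.4 × 1/0.9988 = 102 cfs.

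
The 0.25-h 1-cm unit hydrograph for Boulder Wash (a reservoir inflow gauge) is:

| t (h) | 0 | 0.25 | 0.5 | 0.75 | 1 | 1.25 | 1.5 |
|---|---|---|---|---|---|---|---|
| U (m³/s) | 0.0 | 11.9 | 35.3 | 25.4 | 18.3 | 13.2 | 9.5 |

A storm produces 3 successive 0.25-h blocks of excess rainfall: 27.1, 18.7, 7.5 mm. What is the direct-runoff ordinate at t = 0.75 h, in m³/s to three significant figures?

Q ≈ 144 m³/s

By discrete convolution, Q_j = Σ (P_i / 10 mm) · U_{j−i}.
At t = 0.75 h (j=3): Q = (27.1/10)·25.4 + (18.7/10)·35.3 + (7.5/10)·11.9 = 144 m³/s.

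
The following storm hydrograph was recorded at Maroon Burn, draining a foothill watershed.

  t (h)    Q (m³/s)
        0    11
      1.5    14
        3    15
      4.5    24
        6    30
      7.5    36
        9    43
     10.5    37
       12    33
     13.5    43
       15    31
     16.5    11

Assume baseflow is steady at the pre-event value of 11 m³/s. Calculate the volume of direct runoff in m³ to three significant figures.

Direct-runoff ordinates (Q − Q_b): 0.0, 3.0, 4.0, 13.0, 19.0, 25.0, 32.0, 26.0, 22.0, 32.0, 20.0, 0.0 m³/s.
ΣQ_DR = 196.0 m³/s.
With Δt = 1.5 h = 5400 s, V = ΣQ_DR · Δt = 196.0 × 5400 = 1.06 × 10^6 m³.

V ≈ 1.06 × 10^6 m³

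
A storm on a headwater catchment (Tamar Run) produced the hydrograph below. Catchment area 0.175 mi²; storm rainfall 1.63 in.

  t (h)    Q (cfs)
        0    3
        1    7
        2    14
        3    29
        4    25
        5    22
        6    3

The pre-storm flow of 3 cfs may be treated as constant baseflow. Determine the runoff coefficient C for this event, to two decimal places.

ΣQ_DR = 82.00 cfs; V = ΣQ_DR·Δt = 2.952 × 10^5 ft³.
Runoff depth d = V / A = 0.7261 in.
C = d / P = 0.7261 / 1.63 = 0.45.

C ≈ 0.45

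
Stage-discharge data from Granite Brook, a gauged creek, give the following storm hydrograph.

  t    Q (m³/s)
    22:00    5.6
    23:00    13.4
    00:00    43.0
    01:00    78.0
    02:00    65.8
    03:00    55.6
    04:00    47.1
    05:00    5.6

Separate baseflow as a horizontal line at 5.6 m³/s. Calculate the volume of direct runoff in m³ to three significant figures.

V ≈ 9.69 × 10^5 m³

Direct-runoff ordinates (Q − Q_b): 0.0, 7.8, 37.4, 72.4, 60.2, 50.0, 41.5, 0.0 m³/s.
ΣQ_DR = 269.3 m³/s.
With Δt = 1 h = 3600 s, V = ΣQ_DR · Δt = 269.3 × 3600 = 9.69 × 10^5 m³.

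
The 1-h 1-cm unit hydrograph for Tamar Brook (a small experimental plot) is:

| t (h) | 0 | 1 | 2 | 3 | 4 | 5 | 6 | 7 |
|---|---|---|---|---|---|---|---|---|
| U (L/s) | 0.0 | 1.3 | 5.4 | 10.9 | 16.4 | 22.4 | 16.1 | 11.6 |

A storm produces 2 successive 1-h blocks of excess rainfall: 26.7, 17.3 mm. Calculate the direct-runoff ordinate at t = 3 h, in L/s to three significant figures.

Q ≈ 38.4 L/s

By discrete convolution, Q_j = Σ (P_i / 10 mm) · U_{j−i}.
At t = 3 h (j=3): Q = (26.7/10)·10.9 + (17.3/10)·5.4 = 38.4 L/s.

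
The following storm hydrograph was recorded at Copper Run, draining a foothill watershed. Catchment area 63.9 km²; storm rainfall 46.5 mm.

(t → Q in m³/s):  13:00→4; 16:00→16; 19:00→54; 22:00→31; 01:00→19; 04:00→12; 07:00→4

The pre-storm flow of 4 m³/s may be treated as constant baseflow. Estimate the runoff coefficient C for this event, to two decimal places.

ΣQ_DR = 112.0 m³/s; V = ΣQ_DR·Δt = 1.210 × 10^6 m³.
Runoff depth d = V / A = 18.93 mm.
C = d / P = 18.93 / 46.5 = 0.41.

C ≈ 0.41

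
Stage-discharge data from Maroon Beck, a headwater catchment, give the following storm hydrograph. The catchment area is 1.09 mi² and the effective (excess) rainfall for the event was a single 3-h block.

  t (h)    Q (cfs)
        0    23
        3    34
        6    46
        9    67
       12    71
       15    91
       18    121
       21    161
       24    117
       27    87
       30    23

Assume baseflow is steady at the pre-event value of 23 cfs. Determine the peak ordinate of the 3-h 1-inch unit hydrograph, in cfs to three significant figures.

U_p ≈ 55.0 cfs

Direct runoff: 0.0, 11.0, 23.0, 44.0, 48.0, 68.0, 98.0, 138.0, 94.0, 64.0, 0.0 cfs; ΣQ_DR = 588.0 cfs, peak = 138.0 cfs.
Runoff depth d = ΣQ_DR·Δt / A = 588.0 × 10800 / (1.09 mi²) = 2.508 in.
The 1-inch UH is the DRH scaled by (1 in)/d, so U_p = 138.0 × 1/2.508 = 55.0 cfs.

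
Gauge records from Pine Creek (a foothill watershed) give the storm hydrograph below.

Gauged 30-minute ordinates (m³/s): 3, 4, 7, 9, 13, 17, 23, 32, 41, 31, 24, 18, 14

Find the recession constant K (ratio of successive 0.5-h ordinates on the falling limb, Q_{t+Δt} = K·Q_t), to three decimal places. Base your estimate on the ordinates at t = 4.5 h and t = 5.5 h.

K ≈ 0.762

Using the recession-limb readings at t = 4.5 h and t = 5.5 h: Q falls from 31 to 18 m³/s over 2 intervals.
K = (Q₂/Q₁)^(1/2) = (18/31)^(1/2) = 0.762.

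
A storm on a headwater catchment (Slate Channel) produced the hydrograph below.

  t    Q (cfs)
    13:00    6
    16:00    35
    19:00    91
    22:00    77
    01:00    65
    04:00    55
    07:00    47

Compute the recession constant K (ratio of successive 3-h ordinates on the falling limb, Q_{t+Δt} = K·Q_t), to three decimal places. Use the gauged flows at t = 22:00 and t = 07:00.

K ≈ 0.848

Using the recession-limb readings at t = 22:00 and t = 07:00: Q falls from 77 to 47 cfs over 3 intervals.
K = (Q₂/Q₁)^(1/3) = (47/77)^(1/3) = 0.848.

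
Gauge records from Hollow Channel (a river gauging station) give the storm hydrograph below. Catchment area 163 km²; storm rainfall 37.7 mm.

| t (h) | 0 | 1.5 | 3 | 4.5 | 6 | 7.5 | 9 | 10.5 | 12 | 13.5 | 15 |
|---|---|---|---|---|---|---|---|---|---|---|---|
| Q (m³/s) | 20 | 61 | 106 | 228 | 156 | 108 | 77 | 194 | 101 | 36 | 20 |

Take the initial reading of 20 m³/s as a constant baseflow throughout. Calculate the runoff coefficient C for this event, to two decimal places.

C ≈ 0.78

ΣQ_DR = 887.0 m³/s; V = ΣQ_DR·Δt = 4.790 × 10^6 m³.
Runoff depth d = V / A = 29.39 mm.
C = d / P = 29.39 / 37.7 = 0.78.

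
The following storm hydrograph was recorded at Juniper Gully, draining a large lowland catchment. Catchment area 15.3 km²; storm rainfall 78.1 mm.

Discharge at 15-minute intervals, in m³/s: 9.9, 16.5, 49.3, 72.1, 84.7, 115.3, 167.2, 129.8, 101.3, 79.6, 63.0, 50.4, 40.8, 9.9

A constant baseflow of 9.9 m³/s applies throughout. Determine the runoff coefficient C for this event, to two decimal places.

C ≈ 0.64

ΣQ_DR = 851.2 m³/s; V = ΣQ_DR·Δt = 7.661 × 10^5 m³.
Runoff depth d = V / A = 50.07 mm.
C = d / P = 50.07 / 78.1 = 0.64.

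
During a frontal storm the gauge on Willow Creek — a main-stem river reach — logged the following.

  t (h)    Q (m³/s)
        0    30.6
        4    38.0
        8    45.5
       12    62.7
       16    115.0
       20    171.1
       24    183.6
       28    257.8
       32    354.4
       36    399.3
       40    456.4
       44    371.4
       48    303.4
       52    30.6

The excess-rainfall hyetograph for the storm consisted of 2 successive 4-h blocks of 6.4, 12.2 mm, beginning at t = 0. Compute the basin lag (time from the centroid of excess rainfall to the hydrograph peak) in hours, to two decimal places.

Centroid of excess rainfall: t_c = Σ P_i·t̄_i / ΣP_i = 4.6237 h (block centres at 2, 6 h).
Hydrograph peak occurs at t = 40 h, so basin lag t_L = 40 − 4.6237 = 35.38 h.

t_L ≈ 35.38 h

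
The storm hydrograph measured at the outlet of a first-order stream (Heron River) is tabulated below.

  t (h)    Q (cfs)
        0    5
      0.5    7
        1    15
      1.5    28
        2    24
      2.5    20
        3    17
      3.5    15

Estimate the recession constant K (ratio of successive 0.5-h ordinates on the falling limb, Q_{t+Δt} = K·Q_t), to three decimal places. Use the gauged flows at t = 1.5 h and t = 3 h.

K ≈ 0.847

Using the recession-limb readings at t = 1.5 h and t = 3 h: Q falls from 28 to 17 cfs over 3 intervals.
K = (Q₂/Q₁)^(1/3) = (17/28)^(1/3) = 0.847.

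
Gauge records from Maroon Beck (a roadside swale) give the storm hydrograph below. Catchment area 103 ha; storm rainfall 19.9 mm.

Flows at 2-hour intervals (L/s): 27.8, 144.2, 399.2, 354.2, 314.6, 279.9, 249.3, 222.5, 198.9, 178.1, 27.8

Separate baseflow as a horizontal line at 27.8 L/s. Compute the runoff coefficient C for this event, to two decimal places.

ΣQ_DR = 2091 L/s; V = ΣQ_DR·Δt = 1.505 × 10^7 L.
Runoff depth d = V / A = 14.61 mm.
C = d / P = 14.61 / 19.9 = 0.73.

C ≈ 0.73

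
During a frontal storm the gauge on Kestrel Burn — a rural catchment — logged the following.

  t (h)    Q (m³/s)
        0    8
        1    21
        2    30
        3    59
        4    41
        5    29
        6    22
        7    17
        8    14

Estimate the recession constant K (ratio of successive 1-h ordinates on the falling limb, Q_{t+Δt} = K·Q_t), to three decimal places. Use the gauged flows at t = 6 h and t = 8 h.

Using the recession-limb readings at t = 6 h and t = 8 h: Q falls from 22 to 14 m³/s over 2 intervals.
K = (Q₂/Q₁)^(1/2) = (14/22)^(1/2) = 0.798.

K ≈ 0.798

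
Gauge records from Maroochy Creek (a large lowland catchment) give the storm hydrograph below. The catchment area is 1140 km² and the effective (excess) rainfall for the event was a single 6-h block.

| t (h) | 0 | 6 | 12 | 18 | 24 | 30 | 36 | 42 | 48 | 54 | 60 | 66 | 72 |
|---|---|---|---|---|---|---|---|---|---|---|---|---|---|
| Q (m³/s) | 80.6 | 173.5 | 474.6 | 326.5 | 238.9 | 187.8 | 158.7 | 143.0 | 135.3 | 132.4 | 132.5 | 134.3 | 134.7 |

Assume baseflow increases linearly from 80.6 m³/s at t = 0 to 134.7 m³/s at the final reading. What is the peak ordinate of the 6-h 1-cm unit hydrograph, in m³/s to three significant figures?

Direct runoff: 0.00, 88.39, 384.98, 232.38, 140.27, 84.66, 51.05, 30.84, 18.63, 11.22, 6.82, 4.11, 0.00 m³/s; ΣQ_DR = 1053 m³/s, peak = 384.98 m³/s.
Runoff depth d = ΣQ_DR·Δt / A = 1053 × 21600 / (1140 km²) = 19.96 mm.
The 1-cm UH is the DRH scaled by (10 mm)/d, so U_p = 384.98 × 10/19.96 = 193 m³/s.

U_p ≈ 193 m³/s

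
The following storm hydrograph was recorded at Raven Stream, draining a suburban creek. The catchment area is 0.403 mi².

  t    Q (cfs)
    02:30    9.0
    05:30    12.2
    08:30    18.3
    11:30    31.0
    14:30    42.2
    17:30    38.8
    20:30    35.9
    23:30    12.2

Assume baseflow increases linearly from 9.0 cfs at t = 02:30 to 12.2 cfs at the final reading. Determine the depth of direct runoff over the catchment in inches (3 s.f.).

Direct runoff: 0.00, 2.74, 8.39, 20.63, 31.37, 27.51, 24.16, 0.00 cfs; ΣQ_DR = 114.8 cfs.
V = ΣQ_DR · Δt = 114.8 × 10800 s = 1.240 × 10^6 ft³.
Over A = 0.403 mi², depth = V / A = 1.32 in.

d ≈ 1.32 in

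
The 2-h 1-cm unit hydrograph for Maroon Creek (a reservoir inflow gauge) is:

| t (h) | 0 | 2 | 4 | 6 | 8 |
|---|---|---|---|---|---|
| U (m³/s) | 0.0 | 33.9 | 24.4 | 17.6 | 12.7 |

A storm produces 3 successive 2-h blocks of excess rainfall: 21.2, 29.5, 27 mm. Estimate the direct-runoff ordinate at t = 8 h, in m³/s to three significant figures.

By discrete convolution, Q_j = Σ (P_i / 10 mm) · U_{j−i}.
At t = 8 h (j=4): Q = (21.2/10)·12.7 + (29.5/10)·17.6 + (27/10)·24.4 = 145 m³/s.

Q ≈ 145 m³/s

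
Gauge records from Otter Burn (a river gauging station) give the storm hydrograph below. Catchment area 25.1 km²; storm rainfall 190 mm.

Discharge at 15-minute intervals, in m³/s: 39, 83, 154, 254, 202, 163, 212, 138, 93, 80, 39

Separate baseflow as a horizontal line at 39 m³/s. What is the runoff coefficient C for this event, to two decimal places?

ΣQ_DR = 1028 m³/s; V = ΣQ_DR·Δt = 9.252 × 10^5 m³.
Runoff depth d = V / A = 36.86 mm.
C = d / P = 36.86 / 190 = 0.19.

C ≈ 0.19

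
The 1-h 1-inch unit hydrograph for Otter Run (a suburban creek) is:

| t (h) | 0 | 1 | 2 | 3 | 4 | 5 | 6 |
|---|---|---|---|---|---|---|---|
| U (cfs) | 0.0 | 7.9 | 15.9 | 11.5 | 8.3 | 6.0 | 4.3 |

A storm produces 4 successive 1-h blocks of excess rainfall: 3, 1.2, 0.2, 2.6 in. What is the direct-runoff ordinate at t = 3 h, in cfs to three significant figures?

By discrete convolution, Q_j = Σ (P_i / 1 in) · U_{j−i}.
At t = 3 h (j=3): Q = (3/1)·11.5 + (1.2/1)·15.9 + (0.2/1)·7.9 + (2.6/1)·0.0 = 55.2 cfs.

Q ≈ 55.2 cfs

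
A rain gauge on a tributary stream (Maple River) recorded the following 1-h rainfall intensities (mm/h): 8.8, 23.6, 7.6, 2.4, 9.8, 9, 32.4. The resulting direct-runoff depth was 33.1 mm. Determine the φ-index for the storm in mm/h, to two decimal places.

φ ≈ 11.45 mm/h

Only the 2 blocks with intensity above φ contribute runoff: 23.6, 32.4 mm/h.
Σ(I−φ)·Δt = d  ⇒  (23.6+32.4 − 2φ)·1 = 33.1
φ = (56.00 − 33.1/1) / 2 = 11.45 mm/h.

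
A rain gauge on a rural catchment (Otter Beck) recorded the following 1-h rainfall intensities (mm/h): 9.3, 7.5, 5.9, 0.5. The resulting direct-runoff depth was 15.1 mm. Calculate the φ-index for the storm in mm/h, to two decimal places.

φ ≈ 2.53 mm/h

Only the 3 blocks with intensity above φ contribute runoff: 9.3, 7.5, 5.9 mm/h.
Σ(I−φ)·Δt = d  ⇒  (9.3+7.5+5.9 − 3φ)·1 = 15.1
φ = (22.70 − 15.1/1) / 3 = 2.53 mm/h.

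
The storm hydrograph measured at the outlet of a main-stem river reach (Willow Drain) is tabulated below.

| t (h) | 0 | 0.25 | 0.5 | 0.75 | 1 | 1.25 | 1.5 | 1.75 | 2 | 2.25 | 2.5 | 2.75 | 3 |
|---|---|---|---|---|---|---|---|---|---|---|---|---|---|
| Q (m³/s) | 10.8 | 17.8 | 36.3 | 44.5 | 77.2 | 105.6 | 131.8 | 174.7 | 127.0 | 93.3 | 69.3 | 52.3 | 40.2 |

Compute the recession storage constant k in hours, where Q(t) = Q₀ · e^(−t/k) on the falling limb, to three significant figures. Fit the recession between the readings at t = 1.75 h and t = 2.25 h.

k ≈ 0.797 h

On the falling limb, Q drops from 174.7 to 93.3 m³/s between t = 1.75 h and t = 2.25 h (Δt = 0.5 h).
k = −Δt / ln(Q₂/Q₁) = −0.5 / ln(93.3/174.7) = 0.797 h.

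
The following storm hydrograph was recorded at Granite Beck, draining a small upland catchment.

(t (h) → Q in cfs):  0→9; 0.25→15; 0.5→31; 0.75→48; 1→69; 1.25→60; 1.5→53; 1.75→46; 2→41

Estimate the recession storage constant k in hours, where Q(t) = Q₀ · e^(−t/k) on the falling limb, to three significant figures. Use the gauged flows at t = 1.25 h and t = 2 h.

k ≈ 1.97 h

On the falling limb, Q drops from 60 to 41 cfs between t = 1.25 h and t = 2 h (Δt = 0.75 h).
k = −Δt / ln(Q₂/Q₁) = −0.75 / ln(41/60) = 1.97 h.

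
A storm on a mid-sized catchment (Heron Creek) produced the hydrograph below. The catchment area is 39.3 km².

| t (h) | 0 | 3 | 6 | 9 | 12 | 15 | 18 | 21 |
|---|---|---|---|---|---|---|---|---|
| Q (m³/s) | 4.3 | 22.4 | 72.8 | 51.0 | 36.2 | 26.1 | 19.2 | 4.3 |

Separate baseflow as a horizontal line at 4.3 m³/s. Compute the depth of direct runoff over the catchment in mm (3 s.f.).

d ≈ 55.5 mm

Direct runoff: 0.0, 18.1, 68.5, 46.7, 31.9, 21.8, 14.9, 0.0 m³/s; ΣQ_DR = 201.9 m³/s.
V = ΣQ_DR · Δt = 201.9 × 10800 s = 2.181 × 10^6 m³.
Over A = 39.3 km², depth = V / A = 55.5 mm.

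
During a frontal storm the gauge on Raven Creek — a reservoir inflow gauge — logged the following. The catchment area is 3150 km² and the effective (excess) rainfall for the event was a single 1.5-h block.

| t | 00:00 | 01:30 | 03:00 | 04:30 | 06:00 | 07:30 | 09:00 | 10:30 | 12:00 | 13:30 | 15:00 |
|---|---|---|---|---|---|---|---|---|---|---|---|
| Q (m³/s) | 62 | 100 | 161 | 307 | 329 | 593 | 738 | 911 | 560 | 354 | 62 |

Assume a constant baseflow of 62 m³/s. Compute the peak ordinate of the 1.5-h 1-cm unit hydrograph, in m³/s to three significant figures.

Direct runoff: 0.0, 38.0, 99.0, 245.0, 267.0, 531.0, 676.0, 849.0, 498.0, 292.0, 0.0 m³/s; ΣQ_DR = 3495 m³/s, peak = 849.0 m³/s.
Runoff depth d = ΣQ_DR·Δt / A = 3495 × 5400 / (3150 km²) = 5.991 mm.
The 1-cm UH is the DRH scaled by (10 mm)/d, so U_p = 849.0 × 10/5.991 = 1420 m³/s.

U_p ≈ 1420 m³/s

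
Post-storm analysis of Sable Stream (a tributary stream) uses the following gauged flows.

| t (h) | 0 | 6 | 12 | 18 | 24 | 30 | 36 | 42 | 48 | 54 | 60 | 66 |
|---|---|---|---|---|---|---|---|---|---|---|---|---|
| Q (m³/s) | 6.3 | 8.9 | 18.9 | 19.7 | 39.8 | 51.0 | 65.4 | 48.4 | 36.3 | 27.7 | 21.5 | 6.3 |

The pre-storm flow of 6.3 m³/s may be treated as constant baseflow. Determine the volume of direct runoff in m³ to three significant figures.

Direct-runoff ordinates (Q − Q_b): 0.0, 2.6, 12.6, 13.4, 33.5, 44.7, 59.1, 42.1, 30.0, 21.4, 15.2, 0.0 m³/s.
ΣQ_DR = 274.6 m³/s.
With Δt = 6 h = 21600 s, V = ΣQ_DR · Δt = 274.6 × 21600 = 5.93 × 10^6 m³.

V ≈ 5.93 × 10^6 m³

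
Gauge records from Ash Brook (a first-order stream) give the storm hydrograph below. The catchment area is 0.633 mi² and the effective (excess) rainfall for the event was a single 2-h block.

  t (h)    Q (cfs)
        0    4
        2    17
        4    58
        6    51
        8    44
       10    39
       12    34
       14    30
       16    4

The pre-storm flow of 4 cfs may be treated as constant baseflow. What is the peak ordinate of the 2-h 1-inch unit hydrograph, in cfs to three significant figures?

Direct runoff: 0.0, 13.0, 54.0, 47.0, 40.0, 35.0, 30.0, 26.0, 0.0 cfs; ΣQ_DR = 245.0 cfs, peak = 54.0 cfs.
Runoff depth d = ΣQ_DR·Δt / A = 245.0 × 7200 / (0.633 mi²) = 1.200 in.
The 1-inch UH is the DRH scaled by (1 in)/d, so U_p = 54.0 × 1/1.200 = 45.0 cfs.

U_p ≈ 45.0 cfs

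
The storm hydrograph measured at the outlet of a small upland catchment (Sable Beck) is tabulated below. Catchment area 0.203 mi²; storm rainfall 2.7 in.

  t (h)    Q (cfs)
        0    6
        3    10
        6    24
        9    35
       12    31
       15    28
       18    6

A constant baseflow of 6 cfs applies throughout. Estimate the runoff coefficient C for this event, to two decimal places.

C ≈ 0.83

ΣQ_DR = 98.00 cfs; V = ΣQ_DR·Δt = 1.058 × 10^6 ft³.
Runoff depth d = V / A = 2.244 in.
C = d / P = 2.244 / 2.7 = 0.83.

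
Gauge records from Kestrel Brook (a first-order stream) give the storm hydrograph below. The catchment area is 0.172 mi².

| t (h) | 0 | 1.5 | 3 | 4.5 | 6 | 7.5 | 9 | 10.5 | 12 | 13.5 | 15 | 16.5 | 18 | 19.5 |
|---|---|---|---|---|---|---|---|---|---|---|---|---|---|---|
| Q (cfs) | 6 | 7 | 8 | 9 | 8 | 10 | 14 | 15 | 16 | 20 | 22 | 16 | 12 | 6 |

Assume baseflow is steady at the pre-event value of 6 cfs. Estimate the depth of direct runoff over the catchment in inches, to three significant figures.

d ≈ 1.15 in

Direct runoff: 0.0, 1.0, 2.0, 3.0, 2.0, 4.0, 8.0, 9.0, 10.0, 14.0, 16.0, 10.0, 6.0, 0.0 cfs; ΣQ_DR = 85.00 cfs.
V = ΣQ_DR · Δt = 85.00 × 5400 s = 4.590 × 10^5 ft³.
Over A = 0.172 mi², depth = V / A = 1.15 in.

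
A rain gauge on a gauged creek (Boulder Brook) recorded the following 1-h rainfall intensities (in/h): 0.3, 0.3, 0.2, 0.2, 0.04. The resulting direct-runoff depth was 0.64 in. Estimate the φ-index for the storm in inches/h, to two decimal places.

Only the 4 blocks with intensity above φ contribute runoff: 0.3, 0.3, 0.2, 0.2 in/h.
Σ(I−φ)·Δt = d  ⇒  (0.3+0.3+0.2+0.2 − 4φ)·1 = 0.64
φ = (1.000 − 0.64/1) / 4 = 0.09 in/h.

φ ≈ 0.09 in/h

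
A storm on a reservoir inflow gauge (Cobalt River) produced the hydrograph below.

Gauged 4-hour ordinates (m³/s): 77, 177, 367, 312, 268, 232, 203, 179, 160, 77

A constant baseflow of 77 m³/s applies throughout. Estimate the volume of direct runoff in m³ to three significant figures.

Direct-runoff ordinates (Q − Q_b): 0.0, 100.0, 290.0, 235.0, 191.0, 155.0, 126.0, 102.0, 83.0, 0.0 m³/s.
ΣQ_DR = 1282 m³/s.
With Δt = 4 h = 14400 s, V = ΣQ_DR · Δt = 1282 × 14400 = 1.85 × 10^7 m³.

V ≈ 1.85 × 10^7 m³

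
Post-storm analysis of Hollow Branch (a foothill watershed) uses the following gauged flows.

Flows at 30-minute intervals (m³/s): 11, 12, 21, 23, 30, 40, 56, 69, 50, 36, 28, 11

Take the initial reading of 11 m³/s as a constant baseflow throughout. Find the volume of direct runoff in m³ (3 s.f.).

V ≈ 4.59 × 10^5 m³

Direct-runoff ordinates (Q − Q_b): 0.0, 1.0, 10.0, 12.0, 19.0, 29.0, 45.0, 58.0, 39.0, 25.0, 17.0, 0.0 m³/s.
ΣQ_DR = 255.0 m³/s.
With Δt = 0.5 h = 1800 s, V = ΣQ_DR · Δt = 255.0 × 1800 = 4.59 × 10^5 m³.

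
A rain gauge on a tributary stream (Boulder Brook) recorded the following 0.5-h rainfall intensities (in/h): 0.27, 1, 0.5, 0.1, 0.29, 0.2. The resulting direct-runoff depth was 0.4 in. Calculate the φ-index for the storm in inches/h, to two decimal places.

Only the 2 blocks with intensity above φ contribute runoff: 1, 0.5 in/h.
Σ(I−φ)·Δt = d  ⇒  (1+0.5 − 2φ)·0.5 = 0.4
φ = (1.500 − 0.4/0.5) / 2 = 0.35 in/h.

φ ≈ 0.35 in/h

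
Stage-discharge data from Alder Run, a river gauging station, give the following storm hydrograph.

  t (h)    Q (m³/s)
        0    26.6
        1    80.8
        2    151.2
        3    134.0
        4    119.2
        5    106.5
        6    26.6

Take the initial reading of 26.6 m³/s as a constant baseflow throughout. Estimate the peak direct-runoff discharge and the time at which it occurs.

Q_p = 124.6 m³/s at t = 2 h

Subtracting baseflow gives direct-runoff ordinates: 0.0, 54.2, 124.6, 107.4, 92.6, 79.9, 0.0 m³/s.
The maximum is 124.6 m³/s, occurring at the reading for t = 2 h.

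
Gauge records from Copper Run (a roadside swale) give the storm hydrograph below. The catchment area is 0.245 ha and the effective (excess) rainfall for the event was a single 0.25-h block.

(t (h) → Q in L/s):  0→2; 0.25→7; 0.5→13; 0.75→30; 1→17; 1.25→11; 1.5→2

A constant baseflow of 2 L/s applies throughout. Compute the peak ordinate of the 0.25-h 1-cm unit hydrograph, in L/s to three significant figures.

Direct runoff: 0.0, 5.0, 11.0, 28.0, 15.0, 9.0, 0.0 L/s; ΣQ_DR = 68.00 L/s, peak = 28.0 L/s.
Runoff depth d = ΣQ_DR·Δt / A = 68.00 × 900 / (0.245 ha) = 24.98 mm.
The 1-cm UH is the DRH scaled by (10 mm)/d, so U_p = 28.0 × 10/24.98 = 11.2 L/s.

U_p ≈ 11.2 L/s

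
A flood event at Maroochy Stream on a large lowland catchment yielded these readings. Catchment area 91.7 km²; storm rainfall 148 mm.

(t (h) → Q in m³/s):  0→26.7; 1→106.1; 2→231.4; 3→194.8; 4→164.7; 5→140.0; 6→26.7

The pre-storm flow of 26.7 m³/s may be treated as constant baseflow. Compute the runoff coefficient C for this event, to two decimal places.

ΣQ_DR = 703.5 m³/s; V = ΣQ_DR·Δt = 2.533 × 10^6 m³.
Runoff depth d = V / A = 27.62 mm.
C = d / P = 27.62 / 148 = 0.19.

C ≈ 0.19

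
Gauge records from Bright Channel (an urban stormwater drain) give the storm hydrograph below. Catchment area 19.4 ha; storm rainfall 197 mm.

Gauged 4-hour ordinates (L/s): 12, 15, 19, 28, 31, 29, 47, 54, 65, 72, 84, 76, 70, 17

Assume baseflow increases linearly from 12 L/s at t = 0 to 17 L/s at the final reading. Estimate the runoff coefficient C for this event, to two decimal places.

C ≈ 0.16

ΣQ_DR = 416.0 L/s; V = ΣQ_DR·Δt = 5.990 × 10^6 L.
Runoff depth d = V / A = 30.88 mm.
C = d / P = 30.88 / 197 = 0.16.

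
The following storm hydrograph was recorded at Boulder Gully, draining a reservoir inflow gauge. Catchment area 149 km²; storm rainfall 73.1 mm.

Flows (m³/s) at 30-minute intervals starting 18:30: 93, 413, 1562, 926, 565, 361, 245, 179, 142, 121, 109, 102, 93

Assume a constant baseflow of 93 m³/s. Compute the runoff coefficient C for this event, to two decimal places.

C ≈ 0.61

ΣQ_DR = 3702 m³/s; V = ΣQ_DR·Δt = 6.664 × 10^6 m³.
Runoff depth d = V / A = 44.72 mm.
C = d / P = 44.72 / 73.1 = 0.61.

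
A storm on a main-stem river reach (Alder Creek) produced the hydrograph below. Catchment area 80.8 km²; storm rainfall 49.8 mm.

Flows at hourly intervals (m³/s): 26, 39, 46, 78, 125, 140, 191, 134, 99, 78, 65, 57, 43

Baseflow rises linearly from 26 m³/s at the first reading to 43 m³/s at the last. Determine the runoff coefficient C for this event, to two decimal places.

ΣQ_DR = 672.5 m³/s; V = ΣQ_DR·Δt = 2.421 × 10^6 m³.
Runoff depth d = V / A = 29.96 mm.
C = d / P = 29.96 / 49.8 = 0.60.

C ≈ 0.60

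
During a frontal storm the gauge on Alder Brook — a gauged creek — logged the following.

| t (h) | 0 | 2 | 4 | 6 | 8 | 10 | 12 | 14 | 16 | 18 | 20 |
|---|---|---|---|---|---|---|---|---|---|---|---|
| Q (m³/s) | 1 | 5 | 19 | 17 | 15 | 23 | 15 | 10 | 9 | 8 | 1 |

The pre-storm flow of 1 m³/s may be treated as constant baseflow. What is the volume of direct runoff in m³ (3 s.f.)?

Direct-runoff ordinates (Q − Q_b): 0.0, 4.0, 18.0, 16.0, 14.0, 22.0, 14.0, 9.0, 8.0, 7.0, 0.0 m³/s.
ΣQ_DR = 112.0 m³/s.
With Δt = 2 h = 7200 s, V = ΣQ_DR · Δt = 112.0 × 7200 = 8.06 × 10^5 m³.

V ≈ 8.06 × 10^5 m³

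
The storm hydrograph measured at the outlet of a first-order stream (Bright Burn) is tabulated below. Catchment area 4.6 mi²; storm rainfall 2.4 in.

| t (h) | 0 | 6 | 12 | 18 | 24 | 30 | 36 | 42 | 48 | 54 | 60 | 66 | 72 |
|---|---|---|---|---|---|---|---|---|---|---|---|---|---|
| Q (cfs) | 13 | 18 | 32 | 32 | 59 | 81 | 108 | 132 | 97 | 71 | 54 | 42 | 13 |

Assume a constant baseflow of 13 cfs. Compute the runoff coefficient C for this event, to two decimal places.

ΣQ_DR = 583.0 cfs; V = ΣQ_DR·Δt = 1.259 × 10^7 ft³.
Runoff depth d = V / A = 1.178 in.
C = d / P = 1.178 / 2.4 = 0.49.

C ≈ 0.49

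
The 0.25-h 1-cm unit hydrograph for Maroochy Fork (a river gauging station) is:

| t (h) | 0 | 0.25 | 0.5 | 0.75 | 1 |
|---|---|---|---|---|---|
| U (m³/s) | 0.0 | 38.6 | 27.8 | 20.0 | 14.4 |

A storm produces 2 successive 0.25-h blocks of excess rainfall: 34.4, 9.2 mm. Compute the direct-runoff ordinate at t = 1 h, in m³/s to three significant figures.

By discrete convolution, Q_j = Σ (P_i / 10 mm) · U_{j−i}.
At t = 1 h (j=4): Q = (34.4/10)·14.4 + (9.2/10)·20.0 = 67.9 m³/s.

Q ≈ 67.9 m³/s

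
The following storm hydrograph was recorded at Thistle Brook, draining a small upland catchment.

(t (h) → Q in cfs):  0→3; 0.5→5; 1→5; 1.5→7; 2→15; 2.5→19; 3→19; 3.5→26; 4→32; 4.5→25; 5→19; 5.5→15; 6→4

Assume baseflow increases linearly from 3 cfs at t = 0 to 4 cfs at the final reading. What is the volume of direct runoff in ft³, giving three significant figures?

V ≈ 2.67 × 10^5 ft³

Direct-runoff ordinates (Q − Q_b): 0.00, 1.92, 1.83, 3.75, 11.67, 15.58, 15.50, 22.42, 28.33, 21.25, 15.17, 11.08, 0.00 cfs.
ΣQ_DR = 148.5 cfs.
With Δt = 0.5 h = 1800 s, V = ΣQ_DR · Δt = 148.5 × 1800 = 2.67 × 10^5 ft³.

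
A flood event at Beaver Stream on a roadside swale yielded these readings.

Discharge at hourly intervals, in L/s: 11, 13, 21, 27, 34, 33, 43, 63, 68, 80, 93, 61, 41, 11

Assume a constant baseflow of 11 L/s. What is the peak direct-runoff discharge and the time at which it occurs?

Q_p = 82.0 L/s at t = 10 h

Subtracting baseflow gives direct-runoff ordinates: 0.0, 2.0, 10.0, 16.0, 23.0, 22.0, 32.0, 52.0, 57.0, 69.0, 82.0, 50.0, 30.0, 0.0 L/s.
The maximum is 82.0 L/s, occurring at the reading for t = 10 h.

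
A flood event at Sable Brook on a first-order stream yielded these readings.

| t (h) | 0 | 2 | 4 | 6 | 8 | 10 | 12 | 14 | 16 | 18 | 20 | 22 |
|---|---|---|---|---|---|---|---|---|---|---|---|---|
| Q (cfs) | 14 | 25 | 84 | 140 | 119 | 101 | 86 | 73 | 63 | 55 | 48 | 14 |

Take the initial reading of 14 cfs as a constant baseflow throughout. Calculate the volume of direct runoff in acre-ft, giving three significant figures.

Direct-runoff ordinates (Q − Q_b): 0.0, 11.0, 70.0, 126.0, 105.0, 87.0, 72.0, 59.0, 49.0, 41.0, 34.0, 0.0 cfs.
ΣQ_DR = 654.0 cfs.
With Δt = 2 h = 7200 s, V = ΣQ_DR · Δt = 654.0 × 7200 = 4.71 × 10^6 ft³ = 108 acre-ft.

V ≈ 108 acre-ft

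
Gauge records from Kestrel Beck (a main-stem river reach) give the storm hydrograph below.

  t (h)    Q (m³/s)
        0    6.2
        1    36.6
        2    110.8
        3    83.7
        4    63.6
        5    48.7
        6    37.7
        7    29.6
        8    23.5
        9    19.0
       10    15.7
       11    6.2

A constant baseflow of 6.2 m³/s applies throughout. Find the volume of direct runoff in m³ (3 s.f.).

Direct-runoff ordinates (Q − Q_b): 0.0, 30.4, 104.6, 77.5, 57.4, 42.5, 31.5, 23.4, 17.3, 12.8, 9.5, 0.0 m³/s.
ΣQ_DR = 406.9 m³/s.
With Δt = 1 h = 3600 s, V = ΣQ_DR · Δt = 406.9 × 3600 = 1.46 × 10^6 m³.

V ≈ 1.46 × 10^6 m³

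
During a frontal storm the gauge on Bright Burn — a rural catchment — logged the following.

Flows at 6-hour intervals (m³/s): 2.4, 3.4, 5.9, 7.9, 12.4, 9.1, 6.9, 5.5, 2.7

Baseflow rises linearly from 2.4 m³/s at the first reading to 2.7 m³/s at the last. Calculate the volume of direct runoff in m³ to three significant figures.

Direct-runoff ordinates (Q − Q_b): 0.00, 0.96, 3.42, 5.39, 9.85, 6.51, 4.28, 2.84, 0.00 m³/s.
ΣQ_DR = 33.25 m³/s.
With Δt = 6 h = 21600 s, V = ΣQ_DR · Δt = 33.25 × 21600 = 7.18 × 10^5 m³.

V ≈ 7.18 × 10^5 m³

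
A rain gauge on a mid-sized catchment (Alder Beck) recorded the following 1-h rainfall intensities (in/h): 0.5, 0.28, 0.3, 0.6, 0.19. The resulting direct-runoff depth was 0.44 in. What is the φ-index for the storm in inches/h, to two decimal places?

Only the 2 blocks with intensity above φ contribute runoff: 0.5, 0.6 in/h.
Σ(I−φ)·Δt = d  ⇒  (0.5+0.6 − 2φ)·1 = 0.44
φ = (1.100 − 0.44/1) / 2 = 0.33 in/h.

φ ≈ 0.33 in/h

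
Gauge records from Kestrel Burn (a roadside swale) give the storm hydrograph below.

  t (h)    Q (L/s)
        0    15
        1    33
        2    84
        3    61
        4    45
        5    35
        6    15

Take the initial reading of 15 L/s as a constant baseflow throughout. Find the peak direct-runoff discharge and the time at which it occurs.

Q_p = 69.0 L/s at t = 2 h

Subtracting baseflow gives direct-runoff ordinates: 0.0, 18.0, 69.0, 46.0, 30.0, 20.0, 0.0 L/s.
The maximum is 69.0 L/s, occurring at the reading for t = 2 h.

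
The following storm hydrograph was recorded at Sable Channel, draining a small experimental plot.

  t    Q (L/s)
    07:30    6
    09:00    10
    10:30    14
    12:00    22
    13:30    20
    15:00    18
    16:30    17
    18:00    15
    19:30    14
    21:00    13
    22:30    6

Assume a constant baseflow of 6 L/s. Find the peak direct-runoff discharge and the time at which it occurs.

Q_p = 16.0 L/s at t = 12:00

Subtracting baseflow gives direct-runoff ordinates: 0.0, 4.0, 8.0, 16.0, 14.0, 12.0, 11.0, 9.0, 8.0, 7.0, 0.0 L/s.
The maximum is 16.0 L/s, occurring at the reading for t = 12:00.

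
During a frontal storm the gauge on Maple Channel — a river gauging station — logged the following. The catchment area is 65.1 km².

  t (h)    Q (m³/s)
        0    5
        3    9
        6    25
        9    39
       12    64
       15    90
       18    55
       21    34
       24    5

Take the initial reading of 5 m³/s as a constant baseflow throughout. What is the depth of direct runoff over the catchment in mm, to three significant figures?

d ≈ 46.6 mm

Direct runoff: 0.0, 4.0, 20.0, 34.0, 59.0, 85.0, 50.0, 29.0, 0.0 m³/s; ΣQ_DR = 281.0 m³/s.
V = ΣQ_DR · Δt = 281.0 × 10800 s = 3.035 × 10^6 m³.
Over A = 65.1 km², depth = V / A = 46.6 mm.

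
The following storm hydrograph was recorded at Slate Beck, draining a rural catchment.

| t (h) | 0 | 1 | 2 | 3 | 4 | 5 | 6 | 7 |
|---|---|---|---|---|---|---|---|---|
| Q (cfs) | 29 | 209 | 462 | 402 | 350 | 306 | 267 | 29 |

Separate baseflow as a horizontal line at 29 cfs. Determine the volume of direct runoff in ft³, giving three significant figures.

Direct-runoff ordinates (Q − Q_b): 0.0, 180.0, 433.0, 373.0, 321.0, 277.0, 238.0, 0.0 cfs.
ΣQ_DR = 1822 cfs.
With Δt = 1 h = 3600 s, V = ΣQ_DR · Δt = 1822 × 3600 = 6.56 × 10^6 ft³.

V ≈ 6.56 × 10^6 ft³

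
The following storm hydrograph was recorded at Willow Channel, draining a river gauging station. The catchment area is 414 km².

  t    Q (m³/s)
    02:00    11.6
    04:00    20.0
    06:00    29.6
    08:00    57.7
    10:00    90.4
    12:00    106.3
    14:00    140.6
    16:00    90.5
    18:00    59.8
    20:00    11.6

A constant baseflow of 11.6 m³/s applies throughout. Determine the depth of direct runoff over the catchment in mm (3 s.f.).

Direct runoff: 0.0, 8.4, 18.0, 46.1, 78.8, 94.7, 129.0, 78.9, 48.2, 0.0 m³/s; ΣQ_DR = 502.1 m³/s.
V = ΣQ_DR · Δt = 502.1 × 7200 s = 3.615 × 10^6 m³.
Over A = 414 km², depth = V / A = 8.73 mm.

d ≈ 8.73 mm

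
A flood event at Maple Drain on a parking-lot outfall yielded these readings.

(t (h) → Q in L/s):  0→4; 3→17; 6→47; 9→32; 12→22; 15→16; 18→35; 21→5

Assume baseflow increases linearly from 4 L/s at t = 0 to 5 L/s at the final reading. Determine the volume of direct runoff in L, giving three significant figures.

Direct-runoff ordinates (Q − Q_b): 0.00, 12.86, 42.71, 27.57, 17.43, 11.29, 30.14, 0.00 L/s.
ΣQ_DR = 142.0 L/s.
With Δt = 3 h = 10800 s, V = ΣQ_DR · Δt = 142.0 × 10800 = 1.53 × 10^6 L.

V ≈ 1.53 × 10^6 L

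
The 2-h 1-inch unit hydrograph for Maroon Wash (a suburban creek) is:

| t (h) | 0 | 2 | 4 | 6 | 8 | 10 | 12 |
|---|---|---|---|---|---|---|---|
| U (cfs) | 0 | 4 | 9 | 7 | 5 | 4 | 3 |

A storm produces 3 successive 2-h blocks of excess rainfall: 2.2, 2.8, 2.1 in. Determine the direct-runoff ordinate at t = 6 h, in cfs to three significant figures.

By discrete convolution, Q_j = Σ (P_i / 1 in) · U_{j−i}.
At t = 6 h (j=3): Q = (2.2/1)·7 + (2.8/1)·9 + (2.1/1)·4 = 49.0 cfs.

Q ≈ 49.0 cfs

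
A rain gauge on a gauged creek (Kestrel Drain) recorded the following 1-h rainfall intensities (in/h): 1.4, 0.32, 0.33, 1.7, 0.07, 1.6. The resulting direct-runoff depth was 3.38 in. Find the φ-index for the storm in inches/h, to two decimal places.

Only the 3 blocks with intensity above φ contribute runoff: 1.4, 1.7, 1.6 in/h.
Σ(I−φ)·Δt = d  ⇒  (1.4+1.7+1.6 − 3φ)·1 = 3.38
φ = (4.700 − 3.38/1) / 3 = 0.44 in/h.

φ ≈ 0.44 in/h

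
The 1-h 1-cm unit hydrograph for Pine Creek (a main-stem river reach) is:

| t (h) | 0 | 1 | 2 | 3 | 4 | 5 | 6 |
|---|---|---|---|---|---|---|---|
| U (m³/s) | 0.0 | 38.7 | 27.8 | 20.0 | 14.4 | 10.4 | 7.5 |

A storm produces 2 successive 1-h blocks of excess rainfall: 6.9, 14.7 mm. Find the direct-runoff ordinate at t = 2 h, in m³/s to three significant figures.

By discrete convolution, Q_j = Σ (P_i / 10 mm) · U_{j−i}.
At t = 2 h (j=2): Q = (6.9/10)·27.8 + (14.7/10)·38.7 = 76.1 m³/s.

Q ≈ 76.1 m³/s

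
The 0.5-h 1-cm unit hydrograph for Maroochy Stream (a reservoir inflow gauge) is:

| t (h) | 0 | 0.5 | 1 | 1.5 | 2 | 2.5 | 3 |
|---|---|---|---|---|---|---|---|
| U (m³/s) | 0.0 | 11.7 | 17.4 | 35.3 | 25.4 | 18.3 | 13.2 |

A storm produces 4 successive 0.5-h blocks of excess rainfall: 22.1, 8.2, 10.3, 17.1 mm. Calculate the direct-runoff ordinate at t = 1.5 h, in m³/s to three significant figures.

By discrete convolution, Q_j = Σ (P_i / 10 mm) · U_{j−i}.
At t = 1.5 h (j=3): Q = (22.1/10)·35.3 + (8.2/10)·17.4 + (10.3/10)·11.7 + (17.1/10)·0.0 = 104 m³/s.

Q ≈ 104 m³/s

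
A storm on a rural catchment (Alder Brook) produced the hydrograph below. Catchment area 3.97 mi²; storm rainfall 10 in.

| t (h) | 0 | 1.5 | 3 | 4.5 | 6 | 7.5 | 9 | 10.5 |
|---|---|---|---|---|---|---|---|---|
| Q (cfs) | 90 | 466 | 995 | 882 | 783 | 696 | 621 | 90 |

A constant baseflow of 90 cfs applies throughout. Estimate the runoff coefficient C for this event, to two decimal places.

C ≈ 0.23

ΣQ_DR = 3903 cfs; V = ΣQ_DR·Δt = 2.108 × 10^7 ft³.
Runoff depth d = V / A = 2.285 in.
C = d / P = 2.285 / 10 = 0.23.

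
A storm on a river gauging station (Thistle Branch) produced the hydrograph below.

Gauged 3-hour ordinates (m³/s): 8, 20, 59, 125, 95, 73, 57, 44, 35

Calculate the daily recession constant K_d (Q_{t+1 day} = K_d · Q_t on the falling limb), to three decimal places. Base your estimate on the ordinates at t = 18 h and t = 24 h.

K_d ≈ 0.142

Between t = 18 h and t = 24 h the flow falls from 57 to 35 m³/s over 2×3 h = 6 h.
Per-interval ratio K = (35/57)^(1/2) = 0.7836; K_d = K^(24/3) = 0.142.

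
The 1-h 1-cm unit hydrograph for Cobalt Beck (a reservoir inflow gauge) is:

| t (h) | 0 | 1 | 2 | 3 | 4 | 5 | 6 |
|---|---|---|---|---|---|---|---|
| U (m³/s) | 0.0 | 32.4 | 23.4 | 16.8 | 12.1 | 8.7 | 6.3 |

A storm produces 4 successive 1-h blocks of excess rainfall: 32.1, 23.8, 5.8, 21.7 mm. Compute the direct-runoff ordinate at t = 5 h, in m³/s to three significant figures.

By discrete convolution, Q_j = Σ (P_i / 10 mm) · U_{j−i}.
At t = 5 h (j=5): Q = (32.1/10)·8.7 + (23.8/10)·12.1 + (5.8/10)·16.8 + (21.7/10)·23.4 = 117 m³/s.

Q ≈ 117 m³/s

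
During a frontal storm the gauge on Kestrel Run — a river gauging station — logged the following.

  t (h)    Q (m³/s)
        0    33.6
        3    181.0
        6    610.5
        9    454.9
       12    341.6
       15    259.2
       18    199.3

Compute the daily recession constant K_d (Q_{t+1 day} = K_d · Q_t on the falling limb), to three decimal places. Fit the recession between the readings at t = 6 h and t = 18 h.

Between t = 6 h and t = 18 h the flow falls from 610.5 to 199.3 m³/s over 4×3 h = 12 h.
Per-interval ratio K = (199.3/610.5)^(1/4) = 0.7559; K_d = K^(24/3) = 0.107.

K_d ≈ 0.107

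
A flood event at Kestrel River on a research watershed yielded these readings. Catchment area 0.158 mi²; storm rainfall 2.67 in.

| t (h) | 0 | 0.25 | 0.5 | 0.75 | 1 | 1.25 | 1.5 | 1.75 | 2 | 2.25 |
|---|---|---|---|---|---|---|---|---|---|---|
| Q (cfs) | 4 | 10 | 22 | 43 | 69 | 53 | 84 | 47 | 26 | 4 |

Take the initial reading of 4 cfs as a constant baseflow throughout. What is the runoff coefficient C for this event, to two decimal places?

ΣQ_DR = 322.0 cfs; V = ΣQ_DR·Δt = 2.898 × 10^5 ft³.
Runoff depth d = V / A = 0.7895 in.
C = d / P = 0.7895 / 2.67 = 0.30.

C ≈ 0.30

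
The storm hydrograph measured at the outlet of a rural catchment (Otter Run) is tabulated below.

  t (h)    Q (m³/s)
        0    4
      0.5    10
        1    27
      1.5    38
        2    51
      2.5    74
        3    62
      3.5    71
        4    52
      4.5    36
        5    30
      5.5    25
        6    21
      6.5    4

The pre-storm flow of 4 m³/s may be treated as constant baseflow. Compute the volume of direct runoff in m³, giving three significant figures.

V ≈ 8.08 × 10^5 m³

Direct-runoff ordinates (Q − Q_b): 0.0, 6.0, 23.0, 34.0, 47.0, 70.0, 58.0, 67.0, 48.0, 32.0, 26.0, 21.0, 17.0, 0.0 m³/s.
ΣQ_DR = 449.0 m³/s.
With Δt = 0.5 h = 1800 s, V = ΣQ_DR · Δt = 449.0 × 1800 = 8.08 × 10^5 m³.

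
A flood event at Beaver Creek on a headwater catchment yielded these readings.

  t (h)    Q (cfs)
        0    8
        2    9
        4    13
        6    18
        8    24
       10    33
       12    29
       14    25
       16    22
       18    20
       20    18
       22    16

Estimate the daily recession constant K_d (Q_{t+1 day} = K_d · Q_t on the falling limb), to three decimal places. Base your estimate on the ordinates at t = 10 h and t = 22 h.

Between t = 10 h and t = 22 h the flow falls from 33 to 16 cfs over 6×2 h = 12 h.
Per-interval ratio K = (16/33)^(1/6) = 0.8863; K_d = K^(24/2) = 0.235.

K_d ≈ 0.235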